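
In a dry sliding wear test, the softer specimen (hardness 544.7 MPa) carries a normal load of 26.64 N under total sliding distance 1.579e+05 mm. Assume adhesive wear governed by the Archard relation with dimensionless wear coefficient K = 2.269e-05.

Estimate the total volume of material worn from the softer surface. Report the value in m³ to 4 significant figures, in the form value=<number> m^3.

value=1.752e-10 m^3

Intermediates are shown rounded — the algebra keeps exact precision — one final rounding to 4 significant figures.
Convert: Path length L = 1.579e+05 mm = 157.9 m.
Convert: Hardness H = 544.7 MPa = 5.447e+08 Pa.
In SI base units: W = 26.64 N, H = 5.447e+08 Pa, K = 2.269e-05.
By Archard's law, V = K·W·L/H = 2.269e-05 · 26.64 · 157.9 / 5.447e+08 = 1.752e-10 m³.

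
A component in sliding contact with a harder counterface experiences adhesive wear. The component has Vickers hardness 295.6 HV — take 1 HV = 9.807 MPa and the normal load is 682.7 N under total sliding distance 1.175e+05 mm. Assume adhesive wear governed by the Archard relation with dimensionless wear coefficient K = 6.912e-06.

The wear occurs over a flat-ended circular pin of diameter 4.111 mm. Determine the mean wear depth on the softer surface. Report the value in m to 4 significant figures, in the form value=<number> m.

The intermediates are displayed rounded. Every step maintains exact precision; one last rounding to 4 significant digits.
Convert: Total distance L = 1.175e+05 mm = 117.5 m.
Convert: Hardness H = 295.6 HV × 9.807 MPa/HV = 2899 MPa = 2.899e+09 Pa.
Convert: Pin diameter d = 4.111 mm = 0.004111 m. Contact area A = π·d²/4 = π·(0.004111 m)²/4 = 1.327e-05 m².
Restated in SI base units: W = 682.7 N, H = 2.899e+09 Pa, K = 6.912e-06.
Wear volume V = K·W·L/H = 6.912e-06 · 682.7 · 117.5 / 2.899e+09 = 1.913e-10 m³.
Mean depth h = V/A = 1.913e-10 / 1.327e-05 = 1.441e-05 m.

value=1.441e-05 m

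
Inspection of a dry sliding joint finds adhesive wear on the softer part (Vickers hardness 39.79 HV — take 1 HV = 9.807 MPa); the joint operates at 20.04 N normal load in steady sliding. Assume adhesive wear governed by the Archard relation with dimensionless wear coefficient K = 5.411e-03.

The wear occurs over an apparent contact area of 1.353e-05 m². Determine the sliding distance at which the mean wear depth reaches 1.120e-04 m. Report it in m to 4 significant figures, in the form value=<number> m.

All arithmetic holds full float precision; intermediates are printed rounded — a single final rounding to four significant figures.
Convert: Hardness H = 39.79 HV × 9.807 MPa/HV = 390.2 MPa = 3.902e+08 Pa.
Restated in SI base units: W = 20.04 N, H = 3.902e+08 Pa, K = 5.411e-03.
Limit volume V_lim = h_lim·A = 1.120e-04 · 1.353e-05 = 1.515e-09 m³.
Sliding life L = V_lim·H/(K·W) = 1.515e-09 · 3.902e+08 / (5.411e-03 · 20.04) = 5.453 m.

value=5.453 m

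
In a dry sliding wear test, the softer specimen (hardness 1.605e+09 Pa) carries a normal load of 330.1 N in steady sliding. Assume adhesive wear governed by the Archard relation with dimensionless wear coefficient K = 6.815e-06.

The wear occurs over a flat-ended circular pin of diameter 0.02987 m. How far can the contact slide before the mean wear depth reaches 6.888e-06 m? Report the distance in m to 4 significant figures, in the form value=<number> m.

value=3444 m

Printed values are rounded. The algebra runs at exact precision. Rounded just once to 4 significant figures.
Convert: Contact area A = π·d²/4 = π·(0.02987 m)²/4 = 7.007e-04 m².
Expressed in SI base units: W = 330.1 N, H = 1.605e+09 Pa, K = 6.815e-06.
Allowed volume V_lim = h_lim·A = 6.888e-06 · 7.007e-04 = 4.827e-09 m³.
Sliding life L = V_lim·H/(K·W) = 4.827e-09 · 1.605e+09 / (6.815e-06 · 330.1) = 3444 m.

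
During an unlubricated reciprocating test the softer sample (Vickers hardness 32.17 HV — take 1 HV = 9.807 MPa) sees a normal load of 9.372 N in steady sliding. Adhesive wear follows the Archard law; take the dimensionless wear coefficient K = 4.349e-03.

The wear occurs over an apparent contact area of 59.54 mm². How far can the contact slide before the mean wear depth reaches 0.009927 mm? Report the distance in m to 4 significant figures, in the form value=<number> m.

The intermediates are shown rounded, and each operation keeps full precision, and one final rounding, at four significant digits.
Hardness H = 32.17 HV × 9.807 MPa/HV = 315.5 MPa = 3.155e+08 Pa.
Contact area A = 59.54 mm² = 5.954e-05 m².
Depth limit h_lim = 0.009927 mm = 9.927e-06 m.
In SI base units, W = 9.372 N, H = 3.155e+08 Pa, K = 4.349e-03.
At the depth limit, V_lim = h_lim·A = 9.927e-06 · 5.954e-05 = 5.911e-10 m³.
Thus life L = V_lim·H/(K·W) = 5.911e-10 · 3.155e+08 / (4.349e-03 · 9.372) = 4.575 m.

value=4.575 m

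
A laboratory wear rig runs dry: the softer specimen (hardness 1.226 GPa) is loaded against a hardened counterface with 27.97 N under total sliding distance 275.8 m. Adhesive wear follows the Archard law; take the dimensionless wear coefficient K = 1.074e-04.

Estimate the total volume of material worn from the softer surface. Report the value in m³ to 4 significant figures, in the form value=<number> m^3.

The computation keeps full float precision. Displayed values are rounded, and rounded just once to four significant digits.
Convert: Hardness H = 1.226 GPa = 1.226e+09 Pa.
Expressed in SI base units: W = 27.97 N, H = 1.226e+09 Pa, K = 1.074e-04.
Volume removed: V = K·W·L/H = 1.074e-04 · 27.97 · 275.8 / 1.226e+09 = 6.758e-10 m³.

value=6.758e-10 m^3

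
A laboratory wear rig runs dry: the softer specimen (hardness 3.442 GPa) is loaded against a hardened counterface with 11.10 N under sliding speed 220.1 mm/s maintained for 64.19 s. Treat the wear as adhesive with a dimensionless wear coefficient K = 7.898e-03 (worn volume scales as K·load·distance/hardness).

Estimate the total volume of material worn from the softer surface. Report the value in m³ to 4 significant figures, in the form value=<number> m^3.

All arithmetic keeps full float precision. The intermediates appear rounded; one final rounding, at 4 significant digits.
Sliding speed v = 220.1 mm/s = 0.2201 m/s. Distance covered L = v·t = 0.2201 m/s × 64.19 s = 14.13 m.
Hardness H = 3.442 GPa = 3.442e+09 Pa.
Expressed in SI base units: W = 11.10 N, H = 3.442e+09 Pa, K = 7.898e-03.
Wear volume V = K·W·L/H = 7.898e-03 · 11.10 · 14.13 / 3.442e+09 = 3.598e-10 m³.

value=3.598e-10 m^3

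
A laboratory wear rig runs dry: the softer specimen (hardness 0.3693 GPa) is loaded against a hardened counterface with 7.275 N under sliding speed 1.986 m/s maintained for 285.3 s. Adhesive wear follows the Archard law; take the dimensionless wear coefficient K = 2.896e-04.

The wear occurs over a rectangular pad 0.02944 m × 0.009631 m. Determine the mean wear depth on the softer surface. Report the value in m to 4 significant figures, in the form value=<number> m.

value=1.140e-05 m

The computation keeps full float precision, and the intermediates are shown rounded, and a single final rounding: four significant digits.
Convert: Distance covered L = v·t = 1.986 m/s × 285.3 s = 566.6 m.
Convert: Hardness H = 0.3693 GPa = 3.693e+08 Pa.
Convert: Contact area A = 0.02944 m × 0.009631 m = 2.835e-04 m².
In SI base units: W = 7.275 N, H = 3.693e+08 Pa, K = 2.896e-04.
Apply Archard: V = K·W·L/H = 2.896e-04 · 7.275 · 566.6 / 3.693e+08 = 3.232e-09 m³.
Mean depth h = V/A = 3.232e-09 / 2.835e-04 = 1.140e-05 m.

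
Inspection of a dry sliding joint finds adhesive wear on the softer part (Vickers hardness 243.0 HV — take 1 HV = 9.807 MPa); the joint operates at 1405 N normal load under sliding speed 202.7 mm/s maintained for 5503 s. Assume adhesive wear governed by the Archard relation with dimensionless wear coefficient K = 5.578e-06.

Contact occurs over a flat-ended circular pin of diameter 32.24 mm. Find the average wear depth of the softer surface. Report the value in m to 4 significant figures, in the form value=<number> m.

All arithmetic holds exact precision — printed values are rounded. Rounded once at the end, at four significant figures.
Convert: Sliding speed v = 202.7 mm/s = 0.2027 m/s. Total distance L = v·t = 0.2027 m/s × 5503 s = 1115 m.
Convert: Hardness H = 243.0 HV × 9.807 MPa/HV = 2383 MPa = 2.383e+09 Pa.
Convert: Pin diameter d = 32.24 mm = 0.03224 m. Contact area A = π·d²/4 = π·(0.03224 m)²/4 = 8.164e-04 m².
Working in SI base units: W = 1405 N, H = 2.383e+09 Pa, K = 5.578e-06.
By Archard's law, V = K·W·L/H = 5.578e-06 · 1405 · 1115 / 2.383e+09 = 3.668e-09 m³.
Average depth h = V/A = 3.668e-09 / 8.164e-04 = 4.494e-06 m.

value=4.494e-06 m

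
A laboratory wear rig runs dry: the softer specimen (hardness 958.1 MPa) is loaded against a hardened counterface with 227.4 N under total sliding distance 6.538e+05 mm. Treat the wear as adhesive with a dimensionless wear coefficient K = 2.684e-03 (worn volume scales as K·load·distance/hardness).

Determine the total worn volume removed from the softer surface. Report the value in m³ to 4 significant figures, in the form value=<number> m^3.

value=4.165e-07 m^3

Each operation holds full float precision — intermediates appear rounded; one final rounding to four significant figures.
The distance L = 6.538e+05 mm = 653.8 m.
Hardness H = 958.1 MPa = 9.581e+08 Pa.
Restated in SI base units: W = 227.4 N, H = 9.581e+08 Pa, K = 2.684e-03.
Apply Archard: V = K·W·L/H = 2.684e-03 · 227.4 · 653.8 / 9.581e+08 = 4.165e-07 m³.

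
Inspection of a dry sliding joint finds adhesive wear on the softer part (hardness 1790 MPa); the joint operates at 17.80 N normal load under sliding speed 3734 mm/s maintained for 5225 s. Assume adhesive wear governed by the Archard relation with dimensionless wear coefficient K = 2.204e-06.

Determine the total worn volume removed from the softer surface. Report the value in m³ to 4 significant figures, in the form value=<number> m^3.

The algebra carries full precision. The intermediates appear rounded, and one last rounding: 4 significant figures.
Sliding speed v = 3734 mm/s = 3.734 m/s. Path length L = v·t = 3.734 m/s × 5225 s = 1.951e+04 m.
Hardness H = 1790 MPa = 1.790e+09 Pa.
In SI base units: W = 17.80 N, H = 1.790e+09 Pa, K = 2.204e-06.
Archard relation: V = K·W·L/H = 2.204e-06 · 17.80 · 1.951e+04 / 1.790e+09 = 4.276e-10 m³.

value=4.276e-10 m^3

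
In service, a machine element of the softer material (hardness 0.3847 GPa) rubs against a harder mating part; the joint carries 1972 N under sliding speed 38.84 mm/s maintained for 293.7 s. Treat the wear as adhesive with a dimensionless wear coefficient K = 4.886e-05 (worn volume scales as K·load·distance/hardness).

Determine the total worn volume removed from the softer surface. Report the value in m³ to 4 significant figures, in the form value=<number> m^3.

value=2.857e-09 m^3

Each operation runs at exact precision — intermediate values are displayed rounded, and one final rounding: four significant digits.
Sliding speed v = 38.84 mm/s = 0.03884 m/s. Distance L = v·t = 0.03884 m/s × 293.7 s = 11.41 m.
Hardness H = 0.3847 GPa = 3.847e+08 Pa.
Working in SI base units: W = 1972 N, H = 3.847e+08 Pa, K = 4.886e-05.
The Archard volume V = K·W·L/H = 4.886e-05 · 1972 · 11.41 / 3.847e+08 = 2.857e-09 m³.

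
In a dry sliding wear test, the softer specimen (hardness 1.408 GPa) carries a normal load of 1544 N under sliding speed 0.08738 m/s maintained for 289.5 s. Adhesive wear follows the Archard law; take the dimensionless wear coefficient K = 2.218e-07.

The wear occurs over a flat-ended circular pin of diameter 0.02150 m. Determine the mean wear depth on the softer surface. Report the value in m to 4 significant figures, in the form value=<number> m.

value=1.695e-08 m

The computation keeps full float precision. Printed values are rounded; one final rounding to four significant figures.
Convert: Distance L = v·t = 0.08738 m/s × 289.5 s = 25.30 m.
Convert: Hardness H = 1.408 GPa = 1.408e+09 Pa.
Convert: Contact area A = π·d²/4 = π·(0.02150 m)²/4 = 3.631e-04 m².
Expressed in SI base units: W = 1544 N, H = 1.408e+09 Pa, K = 2.218e-07.
Apply Archard: V = K·W·L/H = 2.218e-07 · 1544 · 25.30 / 1.408e+09 = 6.153e-12 m³.
Wear depth h = V/A = 6.153e-12 / 3.631e-04 = 1.695e-08 m.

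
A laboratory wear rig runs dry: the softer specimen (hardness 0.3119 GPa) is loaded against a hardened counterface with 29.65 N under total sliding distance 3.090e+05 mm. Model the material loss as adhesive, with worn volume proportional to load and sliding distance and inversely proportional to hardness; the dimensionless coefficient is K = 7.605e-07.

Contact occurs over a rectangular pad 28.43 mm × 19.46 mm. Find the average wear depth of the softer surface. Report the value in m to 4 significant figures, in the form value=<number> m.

Each operation holds full precision, and intermediate values are printed rounded; one last rounding to four significant figures.
Convert: Path length L = 3.090e+05 mm = 309.0 m.
Convert: Hardness H = 0.3119 GPa = 3.119e+08 Pa.
Convert: Pad sides 28.43 mm × 19.46 mm = 0.02843 m × 0.01946 m. Contact area A = 0.02843 m × 0.01946 m = 5.532e-04 m².
As SI base values: W = 29.65 N, H = 3.119e+08 Pa, K = 7.605e-07.
Worn volume V = K·W·L/H = 7.605e-07 · 29.65 · 309.0 / 3.119e+08 = 2.234e-11 m³.
Mean depth h = V/A = 2.234e-11 / 5.532e-04 = 4.038e-08 m.

value=4.038e-08 m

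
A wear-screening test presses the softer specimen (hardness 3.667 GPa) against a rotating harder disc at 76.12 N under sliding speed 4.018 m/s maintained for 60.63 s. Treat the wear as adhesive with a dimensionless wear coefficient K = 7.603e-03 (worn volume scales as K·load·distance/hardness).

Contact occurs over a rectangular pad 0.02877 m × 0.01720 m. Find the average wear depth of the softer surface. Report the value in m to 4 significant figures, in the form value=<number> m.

value=7.770e-05 m

The intermediates are displayed rounded, and each operation maintains full float precision; rounded just once to 4 significant figures.
The distance L = v·t = 4.018 m/s × 60.63 s = 243.6 m.
Hardness H = 3.667 GPa = 3.667e+09 Pa.
Contact area A = 0.02877 m × 0.01720 m = 4.948e-04 m².
Expressed in SI base units: W = 76.12 N, H = 3.667e+09 Pa, K = 7.603e-03.
The Archard volume V = K·W·L/H = 7.603e-03 · 76.12 · 243.6 / 3.667e+09 = 3.845e-08 m³.
Depth h = V/A = 3.845e-08 / 4.948e-04 = 7.770e-05 m.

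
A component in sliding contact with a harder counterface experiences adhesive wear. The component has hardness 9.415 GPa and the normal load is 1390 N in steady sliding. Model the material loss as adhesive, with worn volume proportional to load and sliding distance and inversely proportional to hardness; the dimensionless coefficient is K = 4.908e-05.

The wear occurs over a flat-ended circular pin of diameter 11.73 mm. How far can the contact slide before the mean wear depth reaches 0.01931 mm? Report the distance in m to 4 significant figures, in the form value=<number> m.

value=288.0 m

Quoted intermediates are rounded — all arithmetic runs at exact precision. Rounded once at the end: four significant digits.
Hardness H = 9.415 GPa = 9.415e+09 Pa.
Pin diameter d = 11.73 mm = 0.01173 m. Contact area A = π·d²/4 = π·(0.01173 m)²/4 = 1.081e-04 m².
Depth limit h_lim = 0.01931 mm = 1.931e-05 m.
Collected in SI base units: W = 1390 N, H = 9.415e+09 Pa, K = 4.908e-05.
Limit volume V_lim = h_lim·A = 1.931e-05 · 1.081e-04 = 2.087e-09 m³.
Thus life L = V_lim·H/(K·W) = 2.087e-09 · 9.415e+09 / (4.908e-05 · 1390) = 288.0 m.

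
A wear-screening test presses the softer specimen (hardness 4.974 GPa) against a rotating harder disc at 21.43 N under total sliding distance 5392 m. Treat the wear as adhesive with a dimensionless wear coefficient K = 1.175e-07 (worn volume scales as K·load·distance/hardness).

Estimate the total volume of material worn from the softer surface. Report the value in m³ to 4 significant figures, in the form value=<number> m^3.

Intermediate values are printed rounded, and the algebra carries full precision; rounded just once, at four significant figures.
Hardness H = 4.974 GPa = 4.974e+09 Pa.
Restated in SI base units: W = 21.43 N, H = 4.974e+09 Pa, K = 1.175e-07.
Worn volume V = K·W·L/H = 1.175e-07 · 21.43 · 5392 / 4.974e+09 = 2.730e-12 m³.

value=2.730e-12 m^3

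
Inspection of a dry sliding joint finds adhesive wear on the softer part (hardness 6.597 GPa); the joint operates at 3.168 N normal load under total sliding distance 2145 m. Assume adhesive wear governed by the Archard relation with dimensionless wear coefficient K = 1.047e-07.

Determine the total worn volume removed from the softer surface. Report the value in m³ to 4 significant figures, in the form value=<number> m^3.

The intermediates are printed rounded, and the computation maintains full precision. Rounded just once, at 4 significant digits.
Hardness H = 6.597 GPa = 6.597e+09 Pa.
SI base units throughout: W = 3.168 N, H = 6.597e+09 Pa, K = 1.047e-07.
Worn volume V = K·W·L/H = 1.047e-07 · 3.168 · 2145 / 6.597e+09 = 1.078e-13 m³.

value=1.078e-13 m^3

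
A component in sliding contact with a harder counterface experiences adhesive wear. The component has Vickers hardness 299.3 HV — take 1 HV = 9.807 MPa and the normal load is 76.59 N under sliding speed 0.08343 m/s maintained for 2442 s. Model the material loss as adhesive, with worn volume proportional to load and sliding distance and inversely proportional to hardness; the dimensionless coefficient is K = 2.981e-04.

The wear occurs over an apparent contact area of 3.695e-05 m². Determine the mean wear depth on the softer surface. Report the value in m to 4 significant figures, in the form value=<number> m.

value=4.289e-05 m

Intermediate values appear rounded, and each operation maintains exact precision; rounded just once to four significant figures.
Convert: Total distance L = v·t = 0.08343 m/s × 2442 s = 203.7 m.
Convert: Hardness H = 299.3 HV × 9.807 MPa/HV = 2935 MPa = 2.935e+09 Pa.
Restated in SI base units: W = 76.59 N, H = 2.935e+09 Pa, K = 2.981e-04.
Archard relation: V = K·W·L/H = 2.981e-04 · 76.59 · 203.7 / 2.935e+09 = 1.585e-09 m³.
Depth of wear h = V/A = 1.585e-09 / 3.695e-05 = 4.289e-05 m.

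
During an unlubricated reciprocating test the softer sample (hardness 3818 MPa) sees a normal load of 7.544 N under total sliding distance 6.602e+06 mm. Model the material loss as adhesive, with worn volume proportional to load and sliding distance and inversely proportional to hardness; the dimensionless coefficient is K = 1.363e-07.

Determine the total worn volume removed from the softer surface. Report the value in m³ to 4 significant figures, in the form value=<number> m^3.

The algebra carries exact precision, and displayed values are rounded — a lone final rounding, at four significant digits.
Convert: Sliding distance L = 6.602e+06 mm = 6602 m.
Convert: Hardness H = 3818 MPa = 3.818e+09 Pa.
As SI base values: W = 7.544 N, H = 3.818e+09 Pa, K = 1.363e-07.
Volume removed: V = K·W·L/H = 1.363e-07 · 7.544 · 6602 / 3.818e+09 = 1.778e-12 m³.

value=1.778e-12 m^3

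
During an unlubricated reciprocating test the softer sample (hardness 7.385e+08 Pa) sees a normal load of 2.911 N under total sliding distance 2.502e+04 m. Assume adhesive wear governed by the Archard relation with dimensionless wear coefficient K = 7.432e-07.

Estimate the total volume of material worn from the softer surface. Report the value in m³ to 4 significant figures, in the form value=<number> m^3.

Intermediates are displayed rounded — all working math runs at full precision. Rounded just once to 4 significant figures.
In SI base units: W = 2.911 N, H = 7.385e+08 Pa, K = 7.432e-07.
Volume removed: V = K·W·L/H = 7.432e-07 · 2.911 · 2.502e+04 / 7.385e+08 = 7.330e-11 m³.

value=7.330e-11 m^3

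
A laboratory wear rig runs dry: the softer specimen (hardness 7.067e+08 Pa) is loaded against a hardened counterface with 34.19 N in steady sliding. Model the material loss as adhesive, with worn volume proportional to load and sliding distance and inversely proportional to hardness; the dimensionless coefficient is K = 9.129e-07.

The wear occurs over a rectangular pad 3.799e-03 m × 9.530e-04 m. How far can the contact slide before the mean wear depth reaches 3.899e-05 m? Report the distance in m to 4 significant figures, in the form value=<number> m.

value=3196 m

All arithmetic carries exact precision; intermediate values are printed rounded, and rounded once at the end to four significant digits.
Contact area A = 3.799e-03 m × 9.530e-04 m = 3.620e-06 m².
Collected in SI base units: W = 34.19 N, H = 7.067e+08 Pa, K = 9.129e-07.
Wearable volume V_lim = h_lim·A = 3.899e-05 · 3.620e-06 = 1.412e-10 m³.
Thus life L = V_lim·H/(K·W) = 1.412e-10 · 7.067e+08 / (9.129e-07 · 34.19) = 3196 m.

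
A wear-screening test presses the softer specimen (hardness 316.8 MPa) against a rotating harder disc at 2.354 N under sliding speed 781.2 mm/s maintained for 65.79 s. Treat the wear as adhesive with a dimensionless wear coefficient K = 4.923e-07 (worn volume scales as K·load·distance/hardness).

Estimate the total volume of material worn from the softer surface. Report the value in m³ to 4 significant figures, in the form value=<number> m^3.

value=1.880e-13 m^3

Each operation keeps exact precision, and intermediate values appear rounded — one last rounding, at 4 significant figures.
Sliding speed v = 781.2 mm/s = 0.7812 m/s. Distance covered L = v·t = 0.7812 m/s × 65.79 s = 51.40 m.
Hardness H = 316.8 MPa = 3.168e+08 Pa.
Restated in SI base units: W = 2.354 N, H = 3.168e+08 Pa, K = 4.923e-07.
The Archard volume V = K·W·L/H = 4.923e-07 · 2.354 · 51.40 / 3.168e+08 = 1.880e-13 m³.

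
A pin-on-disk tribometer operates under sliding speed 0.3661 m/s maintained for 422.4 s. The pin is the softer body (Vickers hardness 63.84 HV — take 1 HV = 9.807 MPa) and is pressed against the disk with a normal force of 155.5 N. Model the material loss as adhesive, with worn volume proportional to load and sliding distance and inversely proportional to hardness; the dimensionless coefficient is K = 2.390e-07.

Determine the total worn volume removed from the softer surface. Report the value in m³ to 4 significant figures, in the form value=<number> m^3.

value=9.180e-12 m^3

Intermediates appear rounded; each operation maintains exact precision; rounded once at the end to 4 significant digits.
The distance L = v·t = 0.3661 m/s × 422.4 s = 154.6 m.
Hardness H = 63.84 HV × 9.807 MPa/HV = 626.1 MPa = 6.261e+08 Pa.
SI base units throughout: W = 155.5 N, H = 6.261e+08 Pa, K = 2.390e-07.
Archard volume V = K·W·L/H = 2.390e-07 · 155.5 · 154.6 / 6.261e+08 = 9.180e-12 m³.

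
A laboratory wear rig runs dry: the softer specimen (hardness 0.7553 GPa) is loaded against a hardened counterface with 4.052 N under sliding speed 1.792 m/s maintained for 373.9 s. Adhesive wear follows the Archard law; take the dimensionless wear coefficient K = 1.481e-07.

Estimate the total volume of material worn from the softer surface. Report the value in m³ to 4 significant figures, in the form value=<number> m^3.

All arithmetic holds exact precision; intermediates appear rounded, and a lone final rounding, at four significant figures.
Convert: Total distance L = v·t = 1.792 m/s × 373.9 s = 670.0 m.
Convert: Hardness H = 0.7553 GPa = 7.553e+08 Pa.
As SI base values: W = 4.052 N, H = 7.553e+08 Pa, K = 1.481e-07.
Worn volume V = K·W·L/H = 1.481e-07 · 4.052 · 670.0 / 7.553e+08 = 5.324e-13 m³.

value=5.324e-13 m^3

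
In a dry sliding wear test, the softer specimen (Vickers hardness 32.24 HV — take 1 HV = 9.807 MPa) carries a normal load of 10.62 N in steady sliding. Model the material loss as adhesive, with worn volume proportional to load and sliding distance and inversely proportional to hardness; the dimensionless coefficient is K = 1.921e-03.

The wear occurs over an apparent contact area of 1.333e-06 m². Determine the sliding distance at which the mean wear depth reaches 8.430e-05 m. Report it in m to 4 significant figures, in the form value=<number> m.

The intermediates appear rounded — all working math carries full precision — rounded just once: four significant digits.
Convert: Hardness H = 32.24 HV × 9.807 MPa/HV = 316.2 MPa = 3.162e+08 Pa.
Restated in SI base units: W = 10.62 N, H = 3.162e+08 Pa, K = 1.921e-03.
Permissible volume V_lim = h_lim·A = 8.430e-05 · 1.333e-06 = 1.124e-10 m³.
Sliding life L = V_lim·H/(K·W) = 1.124e-10 · 3.162e+08 / (1.921e-03 · 10.62) = 1.742 m.

value=1.742 m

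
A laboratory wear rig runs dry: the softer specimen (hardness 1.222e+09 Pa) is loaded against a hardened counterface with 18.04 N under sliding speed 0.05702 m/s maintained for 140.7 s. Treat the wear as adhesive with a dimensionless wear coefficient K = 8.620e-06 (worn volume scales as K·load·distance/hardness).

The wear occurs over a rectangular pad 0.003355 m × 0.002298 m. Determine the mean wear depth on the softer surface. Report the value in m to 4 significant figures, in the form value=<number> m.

value=1.324e-07 m

All working math holds full float precision — intermediates are printed rounded. Rounded just once to four significant figures.
Convert: Sliding distance L = v·t = 0.05702 m/s × 140.7 s = 8.023 m.
Convert: Contact area A = 0.003355 m × 0.002298 m = 7.710e-06 m².
In SI base units: W = 18.04 N, H = 1.222e+09 Pa, K = 8.620e-06.
Archard relation: V = K·W·L/H = 8.620e-06 · 18.04 · 8.023 / 1.222e+09 = 1.021e-12 m³.
Wear depth h = V/A = 1.021e-12 / 7.710e-06 = 1.324e-07 m.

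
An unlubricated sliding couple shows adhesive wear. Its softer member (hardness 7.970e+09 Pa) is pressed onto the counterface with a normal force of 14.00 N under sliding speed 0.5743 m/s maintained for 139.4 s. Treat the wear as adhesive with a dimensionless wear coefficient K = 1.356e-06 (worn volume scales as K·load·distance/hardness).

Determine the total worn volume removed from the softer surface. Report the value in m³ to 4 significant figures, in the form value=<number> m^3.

value=1.907e-13 m^3

Intermediate values are displayed rounded; all arithmetic carries full precision, and one final rounding: 4 significant figures.
Convert: Total distance L = v·t = 0.5743 m/s × 139.4 s = 80.06 m.
In SI base units, W = 14.00 N, H = 7.970e+09 Pa, K = 1.356e-06.
Volume removed: V = K·W·L/H = 1.356e-06 · 14.00 · 80.06 / 7.970e+09 = 1.907e-13 m³.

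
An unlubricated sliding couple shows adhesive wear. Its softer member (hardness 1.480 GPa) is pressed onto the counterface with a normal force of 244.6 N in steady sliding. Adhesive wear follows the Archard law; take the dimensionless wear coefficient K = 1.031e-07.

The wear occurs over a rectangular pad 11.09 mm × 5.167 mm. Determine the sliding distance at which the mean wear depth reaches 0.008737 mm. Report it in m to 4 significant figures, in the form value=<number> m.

Each operation holds full float precision, and displayed values are rounded, and a lone final rounding, at 4 significant digits.
Hardness H = 1.480 GPa = 1.480e+09 Pa.
Pad sides 11.09 mm × 5.167 mm = 0.01109 m × 0.005167 m. Contact area A = 0.01109 m × 0.005167 m = 5.730e-05 m².
Depth limit h_lim = 0.008737 mm = 8.737e-06 m.
Collected in SI base units: W = 244.6 N, H = 1.480e+09 Pa, K = 1.031e-07.
Wearable volume V_lim = h_lim·A = 8.737e-06 · 5.730e-05 = 5.006e-10 m³.
Life L = V_lim·H/(K·W) = 5.006e-10 · 1.480e+09 / (1.031e-07 · 244.6) = 2.938e+04 m.

value=2.938e+04 m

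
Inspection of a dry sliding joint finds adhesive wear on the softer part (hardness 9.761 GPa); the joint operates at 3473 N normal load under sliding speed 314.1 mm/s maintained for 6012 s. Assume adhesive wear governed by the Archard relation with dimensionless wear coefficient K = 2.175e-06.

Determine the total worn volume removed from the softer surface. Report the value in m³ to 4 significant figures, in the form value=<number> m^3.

All arithmetic keeps exact precision. Intermediates are printed rounded, and one last rounding to four significant figures.
Sliding speed v = 314.1 mm/s = 0.3141 m/s. The distance L = v·t = 0.3141 m/s × 6012 s = 1888 m.
Hardness H = 9.761 GPa = 9.761e+09 Pa.
SI base units throughout: W = 3473 N, H = 9.761e+09 Pa, K = 2.175e-06.
Worn volume V = K·W·L/H = 2.175e-06 · 3473 · 1888 / 9.761e+09 = 1.461e-09 m³.

value=1.461e-09 m^3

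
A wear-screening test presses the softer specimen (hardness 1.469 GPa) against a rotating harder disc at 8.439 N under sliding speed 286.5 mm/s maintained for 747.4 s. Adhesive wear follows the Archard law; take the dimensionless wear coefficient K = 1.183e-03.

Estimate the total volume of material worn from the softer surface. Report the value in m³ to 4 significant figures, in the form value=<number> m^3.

All working math keeps exact precision, and intermediate values are displayed rounded — a lone final rounding, at four significant figures.
Sliding speed v = 286.5 mm/s = 0.2865 m/s. Total distance L = v·t = 0.2865 m/s × 747.4 s = 214.1 m.
Hardness H = 1.469 GPa = 1.469e+09 Pa.
In SI base units, W = 8.439 N, H = 1.469e+09 Pa, K = 1.183e-03.
Apply Archard: V = K·W·L/H = 1.183e-03 · 8.439 · 214.1 / 1.469e+09 = 1.455e-09 m³.

value=1.455e-09 m^3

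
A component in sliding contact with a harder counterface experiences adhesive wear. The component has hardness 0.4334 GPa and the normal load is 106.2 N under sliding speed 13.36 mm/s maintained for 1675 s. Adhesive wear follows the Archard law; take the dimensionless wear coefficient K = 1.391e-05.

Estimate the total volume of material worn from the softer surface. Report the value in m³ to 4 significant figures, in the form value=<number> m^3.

All arithmetic maintains exact precision; intermediates are displayed rounded — one last rounding, at 4 significant figures.
Convert: Sliding speed v = 13.36 mm/s = 0.01336 m/s. Path length L = v·t = 0.01336 m/s × 1675 s = 22.38 m.
Convert: Hardness H = 0.4334 GPa = 4.334e+08 Pa.
SI base units throughout: W = 106.2 N, H = 4.334e+08 Pa, K = 1.391e-05.
Wear volume V = K·W·L/H = 1.391e-05 · 106.2 · 22.38 / 4.334e+08 = 7.628e-11 m³.

value=7.628e-11 m^3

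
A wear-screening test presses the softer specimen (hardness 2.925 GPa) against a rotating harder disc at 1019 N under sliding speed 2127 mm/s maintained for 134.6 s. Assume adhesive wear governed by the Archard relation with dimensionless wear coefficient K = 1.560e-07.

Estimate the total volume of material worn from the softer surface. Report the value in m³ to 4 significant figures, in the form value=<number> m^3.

value=1.556e-11 m^3

Every step carries exact precision. Intermediates are shown rounded — a single final rounding, at 4 significant figures.
Convert: Sliding speed v = 2127 mm/s = 2.127 m/s. The distance L = v·t = 2.127 m/s × 134.6 s = 286.3 m.
Convert: Hardness H = 2.925 GPa = 2.925e+09 Pa.
Restated in SI base units: W = 1019 N, H = 2.925e+09 Pa, K = 1.560e-07.
The Archard volume V = K·W·L/H = 1.560e-07 · 1019 · 286.3 / 2.925e+09 = 1.556e-11 m³.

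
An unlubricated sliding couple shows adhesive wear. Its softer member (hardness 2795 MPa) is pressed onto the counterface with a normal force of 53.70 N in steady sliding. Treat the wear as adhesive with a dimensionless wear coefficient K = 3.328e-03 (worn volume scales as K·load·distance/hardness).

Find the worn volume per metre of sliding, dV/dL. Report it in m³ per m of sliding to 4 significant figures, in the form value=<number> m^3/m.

The computation carries full precision — intermediates are displayed rounded; one last rounding: four significant digits.
Convert: Hardness H = 2795 MPa = 2.795e+09 Pa.
In SI base units: W = 53.70 N, H = 2.795e+09 Pa, K = 3.328e-03.
The wear rate dV/dL = K·W/H (independent of L): 3.328e-03 · 53.70 / 2.795e+09 = 6.394e-11 m³/m.

value=6.394e-11 m^3/m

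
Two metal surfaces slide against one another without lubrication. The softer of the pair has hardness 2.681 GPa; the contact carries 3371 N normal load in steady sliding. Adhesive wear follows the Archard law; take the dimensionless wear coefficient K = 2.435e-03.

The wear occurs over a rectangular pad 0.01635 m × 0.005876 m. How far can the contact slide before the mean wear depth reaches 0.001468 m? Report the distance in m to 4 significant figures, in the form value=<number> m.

value=46.06 m

The intermediates are shown rounded — all arithmetic maintains full float precision — rounded just once to four significant digits.
Hardness H = 2.681 GPa = 2.681e+09 Pa.
Contact area A = 0.01635 m × 0.005876 m = 9.607e-05 m².
In SI base units, W = 3371 N, H = 2.681e+09 Pa, K = 2.435e-03.
Allowed volume V_lim = h_lim·A = 0.001468 · 9.607e-05 = 1.410e-07 m³.
Thus life L = V_lim·H/(K·W) = 1.410e-07 · 2.681e+09 / (2.435e-03 · 3371) = 46.06 m.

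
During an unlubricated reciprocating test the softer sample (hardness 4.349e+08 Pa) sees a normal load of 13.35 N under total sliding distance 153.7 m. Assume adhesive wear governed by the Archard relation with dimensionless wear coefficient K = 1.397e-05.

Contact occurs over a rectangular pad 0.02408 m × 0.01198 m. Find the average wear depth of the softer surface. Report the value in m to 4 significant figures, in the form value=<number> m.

value=2.285e-07 m

The computation maintains exact precision; displayed values are rounded, and a lone final rounding, at four significant figures.
Convert: Contact area A = 0.02408 m × 0.01198 m = 2.885e-04 m².
Collected in SI base units: W = 13.35 N, H = 4.349e+08 Pa, K = 1.397e-05.
Worn volume V = K·W·L/H = 1.397e-05 · 13.35 · 153.7 / 4.349e+08 = 6.591e-11 m³.
Mean depth h = V/A = 6.591e-11 / 2.885e-04 = 2.285e-07 m.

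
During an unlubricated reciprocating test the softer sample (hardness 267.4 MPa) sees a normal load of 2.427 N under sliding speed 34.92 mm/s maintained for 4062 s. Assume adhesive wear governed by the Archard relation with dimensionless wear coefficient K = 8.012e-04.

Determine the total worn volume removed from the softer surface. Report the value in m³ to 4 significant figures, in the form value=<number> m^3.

value=1.031e-09 m^3

Intermediates appear rounded — the computation holds exact precision. Rounded just once, at 4 significant figures.
Convert: Sliding speed v = 34.92 mm/s = 0.03492 m/s. Total distance L = v·t = 0.03492 m/s × 4062 s = 141.8 m.
Convert: Hardness H = 267.4 MPa = 2.674e+08 Pa.
Restated in SI base units: W = 2.427 N, H = 2.674e+08 Pa, K = 8.012e-04.
Archard relation: V = K·W·L/H = 8.012e-04 · 2.427 · 141.8 / 2.674e+08 = 1.031e-09 m³.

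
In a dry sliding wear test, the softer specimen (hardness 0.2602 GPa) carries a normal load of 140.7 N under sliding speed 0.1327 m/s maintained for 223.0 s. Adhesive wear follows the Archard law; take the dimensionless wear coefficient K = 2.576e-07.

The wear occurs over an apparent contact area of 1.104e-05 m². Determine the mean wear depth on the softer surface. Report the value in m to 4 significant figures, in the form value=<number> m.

value=3.734e-07 m

Every step runs at full precision — displayed values are rounded. Rounded just once: four significant figures.
Sliding distance L = v·t = 0.1327 m/s × 223.0 s = 29.59 m.
Hardness H = 0.2602 GPa = 2.602e+08 Pa.
Expressed in SI base units: W = 140.7 N, H = 2.602e+08 Pa, K = 2.576e-07.
Archard relation: V = K·W·L/H = 2.576e-07 · 140.7 · 29.59 / 2.602e+08 = 4.122e-12 m³.
Average depth h = V/A = 4.122e-12 / 1.104e-05 = 3.734e-07 m.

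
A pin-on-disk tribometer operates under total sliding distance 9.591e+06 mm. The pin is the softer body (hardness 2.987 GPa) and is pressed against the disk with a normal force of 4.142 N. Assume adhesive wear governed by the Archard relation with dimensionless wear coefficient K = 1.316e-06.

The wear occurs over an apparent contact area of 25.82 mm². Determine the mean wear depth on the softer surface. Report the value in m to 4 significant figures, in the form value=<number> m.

value=6.779e-07 m

The intermediates are shown rounded; all arithmetic keeps exact precision, and rounded once at the end: 4 significant figures.
Sliding distance L = 9.591e+06 mm = 9591 m.
Hardness H = 2.987 GPa = 2.987e+09 Pa.
Contact area A = 25.82 mm² = 2.582e-05 m².
Working in SI base units: W = 4.142 N, H = 2.987e+09 Pa, K = 1.316e-06.
The Archard volume V = K·W·L/H = 1.316e-06 · 4.142 · 9591 / 2.987e+09 = 1.750e-11 m³.
Mean depth h = V/A = 1.750e-11 / 2.582e-05 = 6.779e-07 m.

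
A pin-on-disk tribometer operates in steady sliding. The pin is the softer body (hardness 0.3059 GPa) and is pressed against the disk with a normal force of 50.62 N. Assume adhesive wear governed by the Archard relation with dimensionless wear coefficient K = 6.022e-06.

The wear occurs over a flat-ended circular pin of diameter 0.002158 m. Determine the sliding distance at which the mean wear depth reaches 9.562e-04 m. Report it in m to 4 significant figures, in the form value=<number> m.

Intermediates are printed rounded. All arithmetic carries full float precision. Rounded once at the end, at four significant digits.
Hardness H = 0.3059 GPa = 3.059e+08 Pa.
Contact area A = π·d²/4 = π·(0.002158 m)²/4 = 3.658e-06 m².
Collected in SI base units: W = 50.62 N, H = 3.059e+08 Pa, K = 6.022e-06.
Allowed volume V_lim = h_lim·A = 9.562e-04 · 3.658e-06 = 3.497e-09 m³.
So the life L = V_lim·H/(K·W) = 3.497e-09 · 3.059e+08 / (6.022e-06 · 50.62) = 3510 m.

value=3510 m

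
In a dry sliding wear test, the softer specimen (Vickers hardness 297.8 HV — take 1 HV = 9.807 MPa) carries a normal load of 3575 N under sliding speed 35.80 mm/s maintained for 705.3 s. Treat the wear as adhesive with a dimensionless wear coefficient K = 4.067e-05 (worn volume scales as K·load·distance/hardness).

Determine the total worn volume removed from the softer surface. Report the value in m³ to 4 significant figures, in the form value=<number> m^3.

The intermediates appear rounded. The algebra keeps exact precision. Rounded once at the end: 4 significant figures.
Sliding speed v = 35.80 mm/s = 0.03580 m/s. Sliding distance L = v·t = 0.03580 m/s × 705.3 s = 25.25 m.
Hardness H = 297.8 HV × 9.807 MPa/HV = 2921 MPa = 2.921e+09 Pa.
SI base units throughout: W = 3575 N, H = 2.921e+09 Pa, K = 4.067e-05.
Wear volume V = K·W·L/H = 4.067e-05 · 3575 · 25.25 / 2.921e+09 = 1.257e-09 m³.

value=1.257e-09 m^3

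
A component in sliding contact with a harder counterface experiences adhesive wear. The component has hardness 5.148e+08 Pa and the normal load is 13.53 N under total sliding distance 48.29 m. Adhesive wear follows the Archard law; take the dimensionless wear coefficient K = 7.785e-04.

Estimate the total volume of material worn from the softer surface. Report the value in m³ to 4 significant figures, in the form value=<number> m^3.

value=9.880e-10 m^3

The computation holds exact precision; intermediate values appear rounded, and one last rounding, at four significant figures.
Collected in SI base units: W = 13.53 N, H = 5.148e+08 Pa, K = 7.785e-04.
Wear volume V = K·W·L/H = 7.785e-04 · 13.53 · 48.29 / 5.148e+08 = 9.880e-10 m³.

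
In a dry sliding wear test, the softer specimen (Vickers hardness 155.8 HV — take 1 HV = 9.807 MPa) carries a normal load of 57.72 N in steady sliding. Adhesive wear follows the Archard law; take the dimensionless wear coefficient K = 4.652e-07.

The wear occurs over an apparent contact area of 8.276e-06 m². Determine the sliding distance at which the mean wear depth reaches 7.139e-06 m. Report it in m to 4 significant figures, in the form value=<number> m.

Intermediate values are printed rounded — the algebra carries exact precision — one final rounding, at four significant figures.
Hardness H = 155.8 HV × 9.807 MPa/HV = 1528 MPa = 1.528e+09 Pa.
In SI base units, W = 57.72 N, H = 1.528e+09 Pa, K = 4.652e-07.
Volume at the limit: V_lim = h_lim·A = 7.139e-06 · 8.276e-06 = 5.908e-11 m³.
Life L = V_lim·H/(K·W) = 5.908e-11 · 1.528e+09 / (4.652e-07 · 57.72) = 3362 m.

value=3362 m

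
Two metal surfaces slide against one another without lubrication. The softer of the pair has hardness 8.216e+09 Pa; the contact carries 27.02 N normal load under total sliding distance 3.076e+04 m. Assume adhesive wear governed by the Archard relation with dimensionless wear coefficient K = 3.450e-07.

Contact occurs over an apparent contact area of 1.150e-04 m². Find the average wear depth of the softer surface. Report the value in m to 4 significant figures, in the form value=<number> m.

The intermediates are printed rounded. Every step carries full precision; rounded just once to 4 significant digits.
SI base units throughout: W = 27.02 N, H = 8.216e+09 Pa, K = 3.450e-07.
Archard relation: V = K·W·L/H = 3.450e-07 · 27.02 · 3.076e+04 / 8.216e+09 = 3.490e-11 m³.
Depth of wear h = V/A = 3.490e-11 / 1.150e-04 = 3.035e-07 m.

value=3.035e-07 m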